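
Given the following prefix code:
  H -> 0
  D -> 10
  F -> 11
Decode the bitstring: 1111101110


Decoding step by step:
Bits 11 -> F
Bits 11 -> F
Bits 10 -> D
Bits 11 -> F
Bits 10 -> D


Decoded message: FFDFD


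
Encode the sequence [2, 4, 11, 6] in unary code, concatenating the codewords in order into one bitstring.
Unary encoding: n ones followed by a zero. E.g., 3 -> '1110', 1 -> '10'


Encode each number as n ones followed by a terminating 0:
  2 -> 110 (3 bits)
  4 -> 11110 (5 bits)
  11 -> 111111111110 (12 bits)
  6 -> 1111110 (7 bits)
Total length = 3 + 5 + 12 + 7 = 27 bits.

Unary([2, 4, 11, 6]) = 110111101111111111101111110 (27 bits)


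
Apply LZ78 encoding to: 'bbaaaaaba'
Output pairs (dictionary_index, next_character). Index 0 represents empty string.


LZ78 encoding steps:
Dictionary: {0: ''}
Step 1: w='' (idx 0), next='b' -> output (0, 'b'), add 'b' as idx 1
Step 2: w='b' (idx 1), next='a' -> output (1, 'a'), add 'ba' as idx 2
Step 3: w='' (idx 0), next='a' -> output (0, 'a'), add 'a' as idx 3
Step 4: w='a' (idx 3), next='a' -> output (3, 'a'), add 'aa' as idx 4
Step 5: w='a' (idx 3), next='b' -> output (3, 'b'), add 'ab' as idx 5
Step 6: w='a' (idx 3), end of input -> output (3, '')


Encoded: [(0, 'b'), (1, 'a'), (0, 'a'), (3, 'a'), (3, 'b'), (3, '')]


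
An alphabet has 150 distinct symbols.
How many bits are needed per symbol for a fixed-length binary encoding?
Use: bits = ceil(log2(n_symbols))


log2(150) = 7.2288
Bracket: 2^7 = 128 < 150 <= 2^8 = 256
So ceil(log2(150)) = 8

bits = ceil(log2(150)) = ceil(7.2288) = 8 bits


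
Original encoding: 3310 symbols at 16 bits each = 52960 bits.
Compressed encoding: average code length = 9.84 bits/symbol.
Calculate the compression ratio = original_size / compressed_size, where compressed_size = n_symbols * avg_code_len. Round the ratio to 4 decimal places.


original_size = n_symbols * orig_bits = 3310 * 16 = 52960 bits
compressed_size = n_symbols * avg_code_len = 3310 * 9.84 = 32570.4 bits
ratio = original_size / compressed_size = 52960 / 32570.4 = 1.626

Compression ratio = 1.626


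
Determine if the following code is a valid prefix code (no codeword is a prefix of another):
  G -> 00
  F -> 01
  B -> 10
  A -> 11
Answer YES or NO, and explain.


Checking each pair (does one codeword prefix another?):
  G='00' vs F='01': no prefix
  G='00' vs B='10': no prefix
  G='00' vs A='11': no prefix
  F='01' vs G='00': no prefix
  F='01' vs B='10': no prefix
  F='01' vs A='11': no prefix
  B='10' vs G='00': no prefix
  B='10' vs F='01': no prefix
  B='10' vs A='11': no prefix
  A='11' vs G='00': no prefix
  A='11' vs F='01': no prefix
  A='11' vs B='10': no prefix
No violation found over all pairs.

YES -- this is a valid prefix code. No codeword is a prefix of any other codeword.


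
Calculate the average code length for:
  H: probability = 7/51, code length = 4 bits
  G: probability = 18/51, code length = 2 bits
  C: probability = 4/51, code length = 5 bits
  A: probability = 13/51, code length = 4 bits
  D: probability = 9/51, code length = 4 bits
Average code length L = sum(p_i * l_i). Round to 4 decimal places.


Weighted contributions p_i * l_i:
  H: (7/51) * 4 = 28/51
  G: (18/51) * 2 = 36/51
  C: (4/51) * 5 = 20/51
  A: (13/51) * 4 = 52/51
  D: (9/51) * 4 = 36/51
Sum = (28 + 36 + 20 + 52 + 36)/51 = 172/51

L = 172/51 = 3.3725 bits/symbol


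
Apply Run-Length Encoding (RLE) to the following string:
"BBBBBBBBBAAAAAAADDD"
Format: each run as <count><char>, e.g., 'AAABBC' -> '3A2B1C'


Scanning runs left to right:
  i=0: run of 'B' x 9 -> '9B'
  i=9: run of 'A' x 7 -> '7A'
  i=16: run of 'D' x 3 -> '3D'

RLE = 9B7A3D


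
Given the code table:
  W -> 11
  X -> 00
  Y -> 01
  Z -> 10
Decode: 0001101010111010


Decoding:
00 -> X
01 -> Y
10 -> Z
10 -> Z
10 -> Z
11 -> W
10 -> Z
10 -> Z


Result: XYZZZWZZ


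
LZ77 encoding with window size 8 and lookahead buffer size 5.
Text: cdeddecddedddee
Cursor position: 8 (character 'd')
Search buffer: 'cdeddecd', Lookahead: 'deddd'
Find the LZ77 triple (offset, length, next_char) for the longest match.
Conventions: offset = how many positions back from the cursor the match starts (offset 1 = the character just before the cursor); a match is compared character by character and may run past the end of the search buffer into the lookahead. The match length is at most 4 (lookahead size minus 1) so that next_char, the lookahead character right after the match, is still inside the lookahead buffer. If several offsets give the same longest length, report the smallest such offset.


Try each offset into the search buffer:
  offset=1 (pos 7, char 'd'): match length 1
  offset=2 (pos 6, char 'c'): match length 0
  offset=3 (pos 5, char 'e'): match length 0
  offset=4 (pos 4, char 'd'): match length 2
  offset=5 (pos 3, char 'd'): match length 1
  offset=6 (pos 2, char 'e'): match length 0
  offset=7 (pos 1, char 'd'): match length 4
  offset=8 (pos 0, char 'c'): match length 0
Longest match has length 4 at offset 7.
next_char = character at position 8 + 4 = 12 -> 'd'

Best match: offset=7, length=4 (matching 'dedd' starting at position 1)
LZ77 triple: (7, 4, 'd')


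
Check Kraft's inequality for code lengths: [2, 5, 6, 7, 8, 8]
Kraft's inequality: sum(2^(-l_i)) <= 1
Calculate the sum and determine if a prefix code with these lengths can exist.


Sum = 2^(-2) + 2^(-5) + 2^(-6) + 2^(-7) + 2^(-8) + 2^(-8)
    = 0.25 + 0.03125 + 0.015625 + 0.0078125 + 0.00390625 + 0.00390625
    = 80/256 = 0.3125
Since 0.3125 <= 1, Kraft's inequality IS satisfied.
A prefix code with these lengths CAN exist.

Kraft sum = 0.3125. Satisfied.


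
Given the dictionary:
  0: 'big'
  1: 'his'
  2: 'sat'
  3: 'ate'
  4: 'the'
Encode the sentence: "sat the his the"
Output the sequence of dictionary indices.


Look up each word in the dictionary:
  'sat' -> 2
  'the' -> 4
  'his' -> 1
  'the' -> 4

Encoded: [2, 4, 1, 4]


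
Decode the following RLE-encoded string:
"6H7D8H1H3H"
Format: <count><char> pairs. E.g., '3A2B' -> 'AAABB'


Expanding each <count><char> pair:
  6H -> 'HHHHHH'
  7D -> 'DDDDDDD'
  8H -> 'HHHHHHHH'
  1H -> 'H'
  3H -> 'HHH'

Decoded = HHHHHHDDDDDDDHHHHHHHHHHHH


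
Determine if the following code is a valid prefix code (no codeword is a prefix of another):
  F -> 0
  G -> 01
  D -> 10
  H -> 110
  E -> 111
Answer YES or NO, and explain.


Checking each pair (does one codeword prefix another?):
  F='0' vs G='01': prefix -- VIOLATION

NO -- this is NOT a valid prefix code. F (0) is a prefix of G (01).


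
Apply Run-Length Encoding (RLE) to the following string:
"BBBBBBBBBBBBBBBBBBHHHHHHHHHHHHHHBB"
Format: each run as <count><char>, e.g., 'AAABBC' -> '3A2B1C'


Scanning runs left to right:
  i=0: run of 'B' x 18 -> '18B'
  i=18: run of 'H' x 14 -> '14H'
  i=32: run of 'B' x 2 -> '2B'

RLE = 18B14H2B


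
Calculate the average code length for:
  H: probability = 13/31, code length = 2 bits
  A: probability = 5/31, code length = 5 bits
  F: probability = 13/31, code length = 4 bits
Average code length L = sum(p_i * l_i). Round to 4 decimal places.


Weighted contributions p_i * l_i:
  H: (13/31) * 2 = 26/31
  A: (5/31) * 5 = 25/31
  F: (13/31) * 4 = 52/31
Sum = (26 + 25 + 52)/31 = 103/31

L = 103/31 = 3.3226 bits/symbol


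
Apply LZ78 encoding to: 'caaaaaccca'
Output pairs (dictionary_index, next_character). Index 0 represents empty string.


LZ78 encoding steps:
Dictionary: {0: ''}
Step 1: w='' (idx 0), next='c' -> output (0, 'c'), add 'c' as idx 1
Step 2: w='' (idx 0), next='a' -> output (0, 'a'), add 'a' as idx 2
Step 3: w='a' (idx 2), next='a' -> output (2, 'a'), add 'aa' as idx 3
Step 4: w='aa' (idx 3), next='c' -> output (3, 'c'), add 'aac' as idx 4
Step 5: w='c' (idx 1), next='c' -> output (1, 'c'), add 'cc' as idx 5
Step 6: w='a' (idx 2), end of input -> output (2, '')


Encoded: [(0, 'c'), (0, 'a'), (2, 'a'), (3, 'c'), (1, 'c'), (2, '')]


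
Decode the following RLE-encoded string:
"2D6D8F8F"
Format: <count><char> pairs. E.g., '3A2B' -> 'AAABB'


Expanding each <count><char> pair:
  2D -> 'DD'
  6D -> 'DDDDDD'
  8F -> 'FFFFFFFF'
  8F -> 'FFFFFFFF'

Decoded = DDDDDDDDFFFFFFFFFFFFFFFF


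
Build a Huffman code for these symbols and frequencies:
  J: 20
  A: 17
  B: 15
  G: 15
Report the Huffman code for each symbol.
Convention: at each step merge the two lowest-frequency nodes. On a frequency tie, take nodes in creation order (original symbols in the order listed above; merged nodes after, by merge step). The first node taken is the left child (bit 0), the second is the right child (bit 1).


Huffman tree construction:
Step 1: Merge B(15) + G(15) = 30
Step 2: Merge A(17) + J(20) = 37
Step 3: Merge (B+G)(30) + (A+J)(37) = 67
Read each symbol's code off the tree from the root (left child = 0, right child = 1).

Codes:
  J: 11 (length 2)
  A: 10 (length 2)
  B: 00 (length 2)
  G: 01 (length 2)
Average code length: 134/67 = 2.0000 bits/symbol


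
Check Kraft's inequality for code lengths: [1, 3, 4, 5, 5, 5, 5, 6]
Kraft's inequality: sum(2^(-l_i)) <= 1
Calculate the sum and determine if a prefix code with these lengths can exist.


Sum = 2^(-1) + 2^(-3) + 2^(-4) + 2^(-5) + 2^(-5) + 2^(-5) + 2^(-5) + 2^(-6)
    = 0.5 + 0.125 + 0.0625 + 0.03125 + 0.03125 + 0.03125 + 0.03125 + 0.015625
    = 53/64 = 0.828125
Since 0.828125 <= 1, Kraft's inequality IS satisfied.
A prefix code with these lengths CAN exist.

Kraft sum = 0.828125. Satisfied.


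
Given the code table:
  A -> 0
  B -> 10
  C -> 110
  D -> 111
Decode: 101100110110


Decoding:
10 -> B
110 -> C
0 -> A
110 -> C
110 -> C


Result: BCACC


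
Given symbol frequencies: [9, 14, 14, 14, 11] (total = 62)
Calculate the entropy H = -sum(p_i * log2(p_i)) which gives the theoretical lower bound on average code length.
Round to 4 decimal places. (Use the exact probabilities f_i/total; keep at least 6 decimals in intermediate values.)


Per-symbol terms -p_i * log2(p_i) with p_i = f_i/62:
  p = 9/62 = 0.145161: log2(p) = -2.784271, -p*log2(p) = 0.404168
  p = 14/62 = 0.225806: log2(p) = -2.146841, -p*log2(p) = 0.484771
  p = 14/62 = 0.225806: log2(p) = -2.146841, -p*log2(p) = 0.484771
  p = 14/62 = 0.225806: log2(p) = -2.146841, -p*log2(p) = 0.484771
  p = 11/62 = 0.177419: log2(p) = -2.494765, -p*log2(p) = 0.442620
H = 0.404168 + 0.484771 + 0.484771 + 0.484771 + 0.442620 = 2.301101

H = 2.3011 bits/symbol


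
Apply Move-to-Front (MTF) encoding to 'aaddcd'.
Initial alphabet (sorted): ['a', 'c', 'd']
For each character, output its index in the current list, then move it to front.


MTF encoding:
'a': index 0 in ['a', 'c', 'd'] -> ['a', 'c', 'd']
'a': index 0 in ['a', 'c', 'd'] -> ['a', 'c', 'd']
'd': index 2 in ['a', 'c', 'd'] -> ['d', 'a', 'c']
'd': index 0 in ['d', 'a', 'c'] -> ['d', 'a', 'c']
'c': index 2 in ['d', 'a', 'c'] -> ['c', 'd', 'a']
'd': index 1 in ['c', 'd', 'a'] -> ['d', 'c', 'a']


Output: [0, 0, 2, 0, 2, 1]


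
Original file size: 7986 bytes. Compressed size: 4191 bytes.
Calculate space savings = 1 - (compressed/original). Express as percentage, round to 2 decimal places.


ratio = compressed/original = 4191/7986 = 0.524793
savings = 1 - ratio = 1 - 0.524793 = 0.475207
as a percentage: 0.475207 * 100 = 47.52%

Space savings = 1 - 4191/7986 = 47.52%


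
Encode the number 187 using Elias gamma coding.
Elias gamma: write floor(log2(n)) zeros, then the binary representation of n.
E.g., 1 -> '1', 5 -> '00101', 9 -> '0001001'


num_bits = floor(log2(187)) + 1 = 8
leading_zeros = num_bits - 1 = 7
binary(187) = 10111011

Elias gamma(187) = '0000000' + '10111011' = 000000010111011 (15 bits)


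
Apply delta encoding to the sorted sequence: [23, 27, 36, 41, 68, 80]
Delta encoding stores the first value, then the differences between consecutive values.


First value: 23
Deltas:
  27 - 23 = 4
  36 - 27 = 9
  41 - 36 = 5
  68 - 41 = 27
  80 - 68 = 12


Delta encoded: [23, 4, 9, 5, 27, 12]


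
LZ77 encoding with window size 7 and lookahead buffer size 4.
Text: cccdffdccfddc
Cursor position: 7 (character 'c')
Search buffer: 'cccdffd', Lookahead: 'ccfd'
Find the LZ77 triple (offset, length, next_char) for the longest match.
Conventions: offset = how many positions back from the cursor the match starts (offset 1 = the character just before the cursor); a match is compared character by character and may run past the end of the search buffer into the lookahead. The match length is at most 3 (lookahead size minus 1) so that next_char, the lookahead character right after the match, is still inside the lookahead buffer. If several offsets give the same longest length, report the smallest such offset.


Try each offset into the search buffer:
  offset=1 (pos 6, char 'd'): match length 0
  offset=2 (pos 5, char 'f'): match length 0
  offset=3 (pos 4, char 'f'): match length 0
  offset=4 (pos 3, char 'd'): match length 0
  offset=5 (pos 2, char 'c'): match length 1
  offset=6 (pos 1, char 'c'): match length 2
  offset=7 (pos 0, char 'c'): match length 2
Longest match has length 2, found at offsets 6, 7; take the smallest, offset 6.
next_char = character at position 7 + 2 = 9 -> 'f'

Best match: offset=6, length=2 (matching 'cc' starting at position 1)
LZ77 triple: (6, 2, 'f')


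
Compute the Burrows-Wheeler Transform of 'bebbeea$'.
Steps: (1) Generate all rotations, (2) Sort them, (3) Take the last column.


Rotations (sorted):
  0: $bebbeea -> last char: a
  1: a$bebbee -> last char: e
  2: bbeea$be -> last char: e
  3: bebbeea$ -> last char: $
  4: beea$beb -> last char: b
  5: ea$bebbe -> last char: e
  6: ebbeea$b -> last char: b
  7: eea$bebb -> last char: b


BWT = aee$bebb


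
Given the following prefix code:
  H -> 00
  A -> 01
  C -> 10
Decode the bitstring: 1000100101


Decoding step by step:
Bits 10 -> C
Bits 00 -> H
Bits 10 -> C
Bits 01 -> A
Bits 01 -> A


Decoded message: CHCAA


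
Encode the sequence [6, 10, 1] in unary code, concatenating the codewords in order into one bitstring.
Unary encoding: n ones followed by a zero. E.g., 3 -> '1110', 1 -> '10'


Encode each number as n ones followed by a terminating 0:
  6 -> 1111110 (7 bits)
  10 -> 11111111110 (11 bits)
  1 -> 10 (2 bits)
Total length = 7 + 11 + 2 = 20 bits.

Unary([6, 10, 1]) = 11111101111111111010 (20 bits)


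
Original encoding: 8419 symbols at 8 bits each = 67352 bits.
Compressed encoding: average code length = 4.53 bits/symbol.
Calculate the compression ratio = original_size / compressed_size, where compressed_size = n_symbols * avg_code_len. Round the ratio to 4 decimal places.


original_size = n_symbols * orig_bits = 8419 * 8 = 67352 bits
compressed_size = n_symbols * avg_code_len = 8419 * 4.53 = 38138.07 bits
ratio = original_size / compressed_size = 67352 / 38138.07 = 1.766

Compression ratio = 1.766


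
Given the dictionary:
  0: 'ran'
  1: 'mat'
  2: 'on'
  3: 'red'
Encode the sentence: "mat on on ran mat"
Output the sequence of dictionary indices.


Look up each word in the dictionary:
  'mat' -> 1
  'on' -> 2
  'on' -> 2
  'ran' -> 0
  'mat' -> 1

Encoded: [1, 2, 2, 0, 1]


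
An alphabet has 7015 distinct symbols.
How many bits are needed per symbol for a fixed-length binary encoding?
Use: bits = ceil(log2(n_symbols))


log2(7015) = 12.7762
Bracket: 2^12 = 4096 < 7015 <= 2^13 = 8192
So ceil(log2(7015)) = 13

bits = ceil(log2(7015)) = ceil(12.7762) = 13 bits


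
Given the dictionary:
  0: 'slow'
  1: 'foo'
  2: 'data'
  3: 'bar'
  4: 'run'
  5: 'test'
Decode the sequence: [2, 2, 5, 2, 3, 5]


Look up each index in the dictionary:
  2 -> 'data'
  2 -> 'data'
  5 -> 'test'
  2 -> 'data'
  3 -> 'bar'
  5 -> 'test'

Decoded: "data data test data bar test"


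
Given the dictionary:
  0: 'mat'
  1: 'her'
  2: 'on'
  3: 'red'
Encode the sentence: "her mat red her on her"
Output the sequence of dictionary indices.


Look up each word in the dictionary:
  'her' -> 1
  'mat' -> 0
  'red' -> 3
  'her' -> 1
  'on' -> 2
  'her' -> 1

Encoded: [1, 0, 3, 1, 2, 1]


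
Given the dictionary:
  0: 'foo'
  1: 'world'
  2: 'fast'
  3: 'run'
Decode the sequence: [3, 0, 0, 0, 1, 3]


Look up each index in the dictionary:
  3 -> 'run'
  0 -> 'foo'
  0 -> 'foo'
  0 -> 'foo'
  1 -> 'world'
  3 -> 'run'

Decoded: "run foo foo foo world run"


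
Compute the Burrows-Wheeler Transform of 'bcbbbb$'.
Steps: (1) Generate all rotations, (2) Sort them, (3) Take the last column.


Rotations (sorted):
  0: $bcbbbb -> last char: b
  1: b$bcbbb -> last char: b
  2: bb$bcbb -> last char: b
  3: bbb$bcb -> last char: b
  4: bbbb$bc -> last char: c
  5: bcbbbb$ -> last char: $
  6: cbbbb$b -> last char: b


BWT = bbbbc$b


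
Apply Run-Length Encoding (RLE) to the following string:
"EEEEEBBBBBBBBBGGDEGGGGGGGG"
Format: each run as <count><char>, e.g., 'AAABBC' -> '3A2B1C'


Scanning runs left to right:
  i=0: run of 'E' x 5 -> '5E'
  i=5: run of 'B' x 9 -> '9B'
  i=14: run of 'G' x 2 -> '2G'
  i=16: run of 'D' x 1 -> '1D'
  i=17: run of 'E' x 1 -> '1E'
  i=18: run of 'G' x 8 -> '8G'

RLE = 5E9B2G1D1E8G


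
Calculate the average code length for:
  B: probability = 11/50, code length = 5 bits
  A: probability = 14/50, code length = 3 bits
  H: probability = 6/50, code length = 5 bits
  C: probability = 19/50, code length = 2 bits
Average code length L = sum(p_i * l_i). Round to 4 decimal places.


Weighted contributions p_i * l_i:
  B: (11/50) * 5 = 55/50
  A: (14/50) * 3 = 42/50
  H: (6/50) * 5 = 30/50
  C: (19/50) * 2 = 38/50
Sum = (55 + 42 + 30 + 38)/50 = 165/50

L = 165/50 = 3.3000 bits/symbol


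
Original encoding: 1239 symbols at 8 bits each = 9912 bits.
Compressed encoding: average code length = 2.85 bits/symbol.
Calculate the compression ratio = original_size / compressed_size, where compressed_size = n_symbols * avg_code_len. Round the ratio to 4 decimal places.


original_size = n_symbols * orig_bits = 1239 * 8 = 9912 bits
compressed_size = n_symbols * avg_code_len = 1239 * 2.85 = 3531.15 bits
ratio = original_size / compressed_size = 9912 / 3531.15 = 2.807

Compression ratio = 2.807


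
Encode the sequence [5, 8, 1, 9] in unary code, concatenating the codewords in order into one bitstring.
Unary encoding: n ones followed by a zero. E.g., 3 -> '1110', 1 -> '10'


Encode each number as n ones followed by a terminating 0:
  5 -> 111110 (6 bits)
  8 -> 111111110 (9 bits)
  1 -> 10 (2 bits)
  9 -> 1111111110 (10 bits)
Total length = 6 + 9 + 2 + 10 = 27 bits.

Unary([5, 8, 1, 9]) = 111110111111110101111111110 (27 bits)


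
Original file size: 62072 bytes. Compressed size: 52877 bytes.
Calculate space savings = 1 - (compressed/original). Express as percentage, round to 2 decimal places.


ratio = compressed/original = 52877/62072 = 0.851866
savings = 1 - ratio = 1 - 0.851866 = 0.148134
as a percentage: 0.148134 * 100 = 14.81%

Space savings = 1 - 52877/62072 = 14.81%


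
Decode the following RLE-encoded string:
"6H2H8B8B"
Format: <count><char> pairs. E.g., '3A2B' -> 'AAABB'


Expanding each <count><char> pair:
  6H -> 'HHHHHH'
  2H -> 'HH'
  8B -> 'BBBBBBBB'
  8B -> 'BBBBBBBB'

Decoded = HHHHHHHHBBBBBBBBBBBBBBBB


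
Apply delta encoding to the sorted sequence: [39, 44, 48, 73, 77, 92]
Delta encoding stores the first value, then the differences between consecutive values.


First value: 39
Deltas:
  44 - 39 = 5
  48 - 44 = 4
  73 - 48 = 25
  77 - 73 = 4
  92 - 77 = 15


Delta encoded: [39, 5, 4, 25, 4, 15]


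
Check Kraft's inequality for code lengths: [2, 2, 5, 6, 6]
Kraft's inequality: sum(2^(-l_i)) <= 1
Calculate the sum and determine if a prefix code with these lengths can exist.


Sum = 2^(-2) + 2^(-2) + 2^(-5) + 2^(-6) + 2^(-6)
    = 0.25 + 0.25 + 0.03125 + 0.015625 + 0.015625
    = 36/64 = 0.5625
Since 0.5625 <= 1, Kraft's inequality IS satisfied.
A prefix code with these lengths CAN exist.

Kraft sum = 0.5625. Satisfied.


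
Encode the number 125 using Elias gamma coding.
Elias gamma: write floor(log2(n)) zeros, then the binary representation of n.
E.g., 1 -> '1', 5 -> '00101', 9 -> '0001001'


num_bits = floor(log2(125)) + 1 = 7
leading_zeros = num_bits - 1 = 6
binary(125) = 1111101

Elias gamma(125) = '000000' + '1111101' = 0000001111101 (13 bits)


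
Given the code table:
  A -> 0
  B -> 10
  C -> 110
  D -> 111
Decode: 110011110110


Decoding:
110 -> C
0 -> A
111 -> D
10 -> B
110 -> C


Result: CADBC


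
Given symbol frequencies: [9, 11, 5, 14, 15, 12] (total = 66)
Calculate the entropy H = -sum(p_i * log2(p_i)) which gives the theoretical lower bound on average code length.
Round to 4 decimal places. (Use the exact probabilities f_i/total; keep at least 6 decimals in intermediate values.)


Per-symbol terms -p_i * log2(p_i) with p_i = f_i/66:
  p = 9/66 = 0.136364: log2(p) = -2.874469, -p*log2(p) = 0.391973
  p = 11/66 = 0.166667: log2(p) = -2.584963, -p*log2(p) = 0.430827
  p = 5/66 = 0.075758: log2(p) = -3.722466, -p*log2(p) = 0.282005
  p = 14/66 = 0.212121: log2(p) = -2.237039, -p*log2(p) = 0.474523
  p = 15/66 = 0.227273: log2(p) = -2.137504, -p*log2(p) = 0.485796
  p = 12/66 = 0.181818: log2(p) = -2.459432, -p*log2(p) = 0.447169
H = 0.391973 + 0.430827 + 0.282005 + 0.474523 + 0.485796 + 0.447169 = 2.512293

H = 2.5123 bits/symbol


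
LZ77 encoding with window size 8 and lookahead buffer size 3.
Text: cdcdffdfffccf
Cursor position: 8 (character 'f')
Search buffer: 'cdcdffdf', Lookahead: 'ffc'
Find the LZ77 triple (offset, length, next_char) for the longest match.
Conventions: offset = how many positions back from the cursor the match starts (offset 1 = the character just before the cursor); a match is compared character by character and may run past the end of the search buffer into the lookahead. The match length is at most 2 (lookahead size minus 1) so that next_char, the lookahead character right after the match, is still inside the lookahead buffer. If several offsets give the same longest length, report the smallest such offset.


Try each offset into the search buffer:
  offset=1 (pos 7, char 'f'): match length 2
  offset=2 (pos 6, char 'd'): match length 0
  offset=3 (pos 5, char 'f'): match length 1
  offset=4 (pos 4, char 'f'): match length 2
  offset=5 (pos 3, char 'd'): match length 0
  offset=6 (pos 2, char 'c'): match length 0
  offset=7 (pos 1, char 'd'): match length 0
  offset=8 (pos 0, char 'c'): match length 0
Longest match has length 2, found at offsets 1, 4; take the smallest, offset 1.
next_char = character at position 8 + 2 = 10 -> 'c'

Best match: offset=1, length=2 (matching 'ff' starting at position 7)
LZ77 triple: (1, 2, 'c')


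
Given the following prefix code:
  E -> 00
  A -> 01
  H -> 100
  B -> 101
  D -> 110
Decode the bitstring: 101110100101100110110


Decoding step by step:
Bits 101 -> B
Bits 110 -> D
Bits 100 -> H
Bits 101 -> B
Bits 100 -> H
Bits 110 -> D
Bits 110 -> D


Decoded message: BDHBHDD


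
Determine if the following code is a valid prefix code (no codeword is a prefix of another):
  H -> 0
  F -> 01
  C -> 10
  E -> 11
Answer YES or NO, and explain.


Checking each pair (does one codeword prefix another?):
  H='0' vs F='01': prefix -- VIOLATION

NO -- this is NOT a valid prefix code. H (0) is a prefix of F (01).


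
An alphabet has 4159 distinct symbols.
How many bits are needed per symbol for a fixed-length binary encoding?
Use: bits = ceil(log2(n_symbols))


log2(4159) = 12.022
Bracket: 2^12 = 4096 < 4159 <= 2^13 = 8192
So ceil(log2(4159)) = 13

bits = ceil(log2(4159)) = ceil(12.022) = 13 bits


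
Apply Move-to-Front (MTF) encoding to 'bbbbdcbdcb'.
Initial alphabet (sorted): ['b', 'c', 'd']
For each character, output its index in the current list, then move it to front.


MTF encoding:
'b': index 0 in ['b', 'c', 'd'] -> ['b', 'c', 'd']
'b': index 0 in ['b', 'c', 'd'] -> ['b', 'c', 'd']
'b': index 0 in ['b', 'c', 'd'] -> ['b', 'c', 'd']
'b': index 0 in ['b', 'c', 'd'] -> ['b', 'c', 'd']
'd': index 2 in ['b', 'c', 'd'] -> ['d', 'b', 'c']
'c': index 2 in ['d', 'b', 'c'] -> ['c', 'd', 'b']
'b': index 2 in ['c', 'd', 'b'] -> ['b', 'c', 'd']
'd': index 2 in ['b', 'c', 'd'] -> ['d', 'b', 'c']
'c': index 2 in ['d', 'b', 'c'] -> ['c', 'd', 'b']
'b': index 2 in ['c', 'd', 'b'] -> ['b', 'c', 'd']


Output: [0, 0, 0, 0, 2, 2, 2, 2, 2, 2]


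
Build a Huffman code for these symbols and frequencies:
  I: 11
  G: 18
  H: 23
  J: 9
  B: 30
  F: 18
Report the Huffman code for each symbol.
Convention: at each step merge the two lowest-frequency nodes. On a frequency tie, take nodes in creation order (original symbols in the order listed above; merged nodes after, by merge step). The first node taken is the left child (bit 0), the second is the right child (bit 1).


Huffman tree construction:
Step 1: Merge J(9) + I(11) = 20
Step 2: Merge G(18) + F(18) = 36
Step 3: Merge (J+I)(20) + H(23) = 43
Step 4: Merge B(30) + (G+F)(36) = 66
Step 5: Merge ((J+I)+H)(43) + (B+(G+F))(66) = 109
Read each symbol's code off the tree from the root (left child = 0, right child = 1).

Codes:
  I: 001 (length 3)
  G: 110 (length 3)
  H: 01 (length 2)
  J: 000 (length 3)
  B: 10 (length 2)
  F: 111 (length 3)
Average code length: 274/109 = 2.5138 bits/symbol


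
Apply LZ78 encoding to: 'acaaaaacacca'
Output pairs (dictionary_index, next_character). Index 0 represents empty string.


LZ78 encoding steps:
Dictionary: {0: ''}
Step 1: w='' (idx 0), next='a' -> output (0, 'a'), add 'a' as idx 1
Step 2: w='' (idx 0), next='c' -> output (0, 'c'), add 'c' as idx 2
Step 3: w='a' (idx 1), next='a' -> output (1, 'a'), add 'aa' as idx 3
Step 4: w='aa' (idx 3), next='a' -> output (3, 'a'), add 'aaa' as idx 4
Step 5: w='c' (idx 2), next='a' -> output (2, 'a'), add 'ca' as idx 5
Step 6: w='c' (idx 2), next='c' -> output (2, 'c'), add 'cc' as idx 6
Step 7: w='a' (idx 1), end of input -> output (1, '')


Encoded: [(0, 'a'), (0, 'c'), (1, 'a'), (3, 'a'), (2, 'a'), (2, 'c'), (1, '')]


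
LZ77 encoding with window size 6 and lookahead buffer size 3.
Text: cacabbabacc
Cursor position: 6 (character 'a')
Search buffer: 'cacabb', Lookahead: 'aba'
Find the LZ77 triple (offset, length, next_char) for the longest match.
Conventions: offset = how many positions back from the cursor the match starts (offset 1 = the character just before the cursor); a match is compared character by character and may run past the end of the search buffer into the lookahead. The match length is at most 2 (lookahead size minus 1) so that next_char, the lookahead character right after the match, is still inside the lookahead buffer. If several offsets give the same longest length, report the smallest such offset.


Try each offset into the search buffer:
  offset=1 (pos 5, char 'b'): match length 0
  offset=2 (pos 4, char 'b'): match length 0
  offset=3 (pos 3, char 'a'): match length 2
  offset=4 (pos 2, char 'c'): match length 0
  offset=5 (pos 1, char 'a'): match length 1
  offset=6 (pos 0, char 'c'): match length 0
Longest match has length 2 at offset 3.
next_char = character at position 6 + 2 = 8 -> 'a'

Best match: offset=3, length=2 (matching 'ab' starting at position 3)
LZ77 triple: (3, 2, 'a')


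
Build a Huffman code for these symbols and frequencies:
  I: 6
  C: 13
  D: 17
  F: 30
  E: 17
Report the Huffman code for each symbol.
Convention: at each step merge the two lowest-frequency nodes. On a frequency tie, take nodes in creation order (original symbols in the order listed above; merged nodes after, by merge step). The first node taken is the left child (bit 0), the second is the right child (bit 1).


Huffman tree construction:
Step 1: Merge I(6) + C(13) = 19
Step 2: Merge D(17) + E(17) = 34
Step 3: Merge (I+C)(19) + F(30) = 49
Step 4: Merge (D+E)(34) + ((I+C)+F)(49) = 83
Read each symbol's code off the tree from the root (left child = 0, right child = 1).

Codes:
  I: 100 (length 3)
  C: 101 (length 3)
  D: 00 (length 2)
  F: 11 (length 2)
  E: 01 (length 2)
Average code length: 185/83 = 2.2289 bits/symbol


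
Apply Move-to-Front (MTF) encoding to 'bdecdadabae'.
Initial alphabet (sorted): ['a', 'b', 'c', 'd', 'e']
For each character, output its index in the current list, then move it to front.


MTF encoding:
'b': index 1 in ['a', 'b', 'c', 'd', 'e'] -> ['b', 'a', 'c', 'd', 'e']
'd': index 3 in ['b', 'a', 'c', 'd', 'e'] -> ['d', 'b', 'a', 'c', 'e']
'e': index 4 in ['d', 'b', 'a', 'c', 'e'] -> ['e', 'd', 'b', 'a', 'c']
'c': index 4 in ['e', 'd', 'b', 'a', 'c'] -> ['c', 'e', 'd', 'b', 'a']
'd': index 2 in ['c', 'e', 'd', 'b', 'a'] -> ['d', 'c', 'e', 'b', 'a']
'a': index 4 in ['d', 'c', 'e', 'b', 'a'] -> ['a', 'd', 'c', 'e', 'b']
'd': index 1 in ['a', 'd', 'c', 'e', 'b'] -> ['d', 'a', 'c', 'e', 'b']
'a': index 1 in ['d', 'a', 'c', 'e', 'b'] -> ['a', 'd', 'c', 'e', 'b']
'b': index 4 in ['a', 'd', 'c', 'e', 'b'] -> ['b', 'a', 'd', 'c', 'e']
'a': index 1 in ['b', 'a', 'd', 'c', 'e'] -> ['a', 'b', 'd', 'c', 'e']
'e': index 4 in ['a', 'b', 'd', 'c', 'e'] -> ['e', 'a', 'b', 'd', 'c']


Output: [1, 3, 4, 4, 2, 4, 1, 1, 4, 1, 4]


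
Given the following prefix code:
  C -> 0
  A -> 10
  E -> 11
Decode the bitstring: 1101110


Decoding step by step:
Bits 11 -> E
Bits 0 -> C
Bits 11 -> E
Bits 10 -> A


Decoded message: ECEA


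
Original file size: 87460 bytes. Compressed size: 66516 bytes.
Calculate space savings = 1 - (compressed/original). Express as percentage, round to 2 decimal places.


ratio = compressed/original = 66516/87460 = 0.760531
savings = 1 - ratio = 1 - 0.760531 = 0.239469
as a percentage: 0.239469 * 100 = 23.95%

Space savings = 1 - 66516/87460 = 23.95%


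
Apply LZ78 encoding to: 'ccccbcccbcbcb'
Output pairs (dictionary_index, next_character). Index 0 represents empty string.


LZ78 encoding steps:
Dictionary: {0: ''}
Step 1: w='' (idx 0), next='c' -> output (0, 'c'), add 'c' as idx 1
Step 2: w='c' (idx 1), next='c' -> output (1, 'c'), add 'cc' as idx 2
Step 3: w='c' (idx 1), next='b' -> output (1, 'b'), add 'cb' as idx 3
Step 4: w='cc' (idx 2), next='c' -> output (2, 'c'), add 'ccc' as idx 4
Step 5: w='' (idx 0), next='b' -> output (0, 'b'), add 'b' as idx 5
Step 6: w='cb' (idx 3), next='c' -> output (3, 'c'), add 'cbc' as idx 6
Step 7: w='b' (idx 5), end of input -> output (5, '')


Encoded: [(0, 'c'), (1, 'c'), (1, 'b'), (2, 'c'), (0, 'b'), (3, 'c'), (5, '')]


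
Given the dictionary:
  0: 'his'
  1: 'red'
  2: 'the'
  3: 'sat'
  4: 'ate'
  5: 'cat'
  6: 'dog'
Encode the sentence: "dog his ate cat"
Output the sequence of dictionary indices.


Look up each word in the dictionary:
  'dog' -> 6
  'his' -> 0
  'ate' -> 4
  'cat' -> 5

Encoded: [6, 0, 4, 5]


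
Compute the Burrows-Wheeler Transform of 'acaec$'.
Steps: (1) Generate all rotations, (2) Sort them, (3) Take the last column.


Rotations (sorted):
  0: $acaec -> last char: c
  1: acaec$ -> last char: $
  2: aec$ac -> last char: c
  3: c$acae -> last char: e
  4: caec$a -> last char: a
  5: ec$aca -> last char: a


BWT = c$ceaa


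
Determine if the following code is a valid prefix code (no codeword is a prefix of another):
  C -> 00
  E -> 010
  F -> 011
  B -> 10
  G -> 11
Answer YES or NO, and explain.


Checking each pair (does one codeword prefix another?):
  C='00' vs E='010': no prefix
  C='00' vs F='011': no prefix
  C='00' vs B='10': no prefix
  C='00' vs G='11': no prefix
  E='010' vs C='00': no prefix
  E='010' vs F='011': no prefix
  E='010' vs B='10': no prefix
  E='010' vs G='11': no prefix
  F='011' vs C='00': no prefix
  F='011' vs E='010': no prefix
  F='011' vs B='10': no prefix
  F='011' vs G='11': no prefix
  B='10' vs C='00': no prefix
  B='10' vs E='010': no prefix
  B='10' vs F='011': no prefix
  B='10' vs G='11': no prefix
  G='11' vs C='00': no prefix
  G='11' vs E='010': no prefix
  G='11' vs F='011': no prefix
  G='11' vs B='10': no prefix
No violation found over all pairs.

YES -- this is a valid prefix code. No codeword is a prefix of any other codeword.


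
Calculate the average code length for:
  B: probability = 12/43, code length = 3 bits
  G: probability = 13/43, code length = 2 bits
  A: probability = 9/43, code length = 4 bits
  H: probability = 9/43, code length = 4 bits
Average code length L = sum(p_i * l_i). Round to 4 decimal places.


Weighted contributions p_i * l_i:
  B: (12/43) * 3 = 36/43
  G: (13/43) * 2 = 26/43
  A: (9/43) * 4 = 36/43
  H: (9/43) * 4 = 36/43
Sum = (36 + 26 + 36 + 36)/43 = 134/43

L = 134/43 = 3.1163 bits/symbol


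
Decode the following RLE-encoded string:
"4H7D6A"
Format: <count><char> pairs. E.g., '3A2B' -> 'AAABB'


Expanding each <count><char> pair:
  4H -> 'HHHH'
  7D -> 'DDDDDDD'
  6A -> 'AAAAAA'

Decoded = HHHHDDDDDDDAAAAAA


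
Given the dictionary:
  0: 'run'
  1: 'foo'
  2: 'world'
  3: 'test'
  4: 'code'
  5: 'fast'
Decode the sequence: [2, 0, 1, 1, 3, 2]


Look up each index in the dictionary:
  2 -> 'world'
  0 -> 'run'
  1 -> 'foo'
  1 -> 'foo'
  3 -> 'test'
  2 -> 'world'

Decoded: "world run foo foo test world"


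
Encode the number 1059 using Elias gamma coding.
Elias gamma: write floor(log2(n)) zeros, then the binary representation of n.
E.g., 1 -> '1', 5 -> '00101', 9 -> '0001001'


num_bits = floor(log2(1059)) + 1 = 11
leading_zeros = num_bits - 1 = 10
binary(1059) = 10000100011

Elias gamma(1059) = '0000000000' + '10000100011' = 000000000010000100011 (21 bits)


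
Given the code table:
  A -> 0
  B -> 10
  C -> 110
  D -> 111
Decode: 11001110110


Decoding:
110 -> C
0 -> A
111 -> D
0 -> A
110 -> C


Result: CADAC


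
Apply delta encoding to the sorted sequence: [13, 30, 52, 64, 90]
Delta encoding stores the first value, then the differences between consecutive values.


First value: 13
Deltas:
  30 - 13 = 17
  52 - 30 = 22
  64 - 52 = 12
  90 - 64 = 26


Delta encoded: [13, 17, 22, 12, 26]


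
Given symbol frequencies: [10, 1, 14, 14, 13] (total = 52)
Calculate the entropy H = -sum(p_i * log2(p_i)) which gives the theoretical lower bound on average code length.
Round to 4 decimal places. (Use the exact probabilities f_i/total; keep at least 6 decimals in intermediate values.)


Per-symbol terms -p_i * log2(p_i) with p_i = f_i/52:
  p = 10/52 = 0.192308: log2(p) = -2.378512, -p*log2(p) = 0.457406
  p = 1/52 = 0.019231: log2(p) = -5.700440, -p*log2(p) = 0.109624
  p = 14/52 = 0.269231: log2(p) = -1.893085, -p*log2(p) = 0.509677
  p = 14/52 = 0.269231: log2(p) = -1.893085, -p*log2(p) = 0.509677
  p = 13/52 = 0.250000: log2(p) = -2.000000, -p*log2(p) = 0.500000
H = 0.457406 + 0.109624 + 0.509677 + 0.509677 + 0.500000 = 2.086384

H = 2.0864 bits/symbol


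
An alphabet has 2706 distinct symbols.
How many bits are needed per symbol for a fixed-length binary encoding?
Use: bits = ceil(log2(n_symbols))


log2(2706) = 11.4019
Bracket: 2^11 = 2048 < 2706 <= 2^12 = 4096
So ceil(log2(2706)) = 12

bits = ceil(log2(2706)) = ceil(11.4019) = 12 bits


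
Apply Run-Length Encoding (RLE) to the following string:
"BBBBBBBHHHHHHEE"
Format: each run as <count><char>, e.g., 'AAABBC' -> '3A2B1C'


Scanning runs left to right:
  i=0: run of 'B' x 7 -> '7B'
  i=7: run of 'H' x 6 -> '6H'
  i=13: run of 'E' x 2 -> '2E'

RLE = 7B6H2E


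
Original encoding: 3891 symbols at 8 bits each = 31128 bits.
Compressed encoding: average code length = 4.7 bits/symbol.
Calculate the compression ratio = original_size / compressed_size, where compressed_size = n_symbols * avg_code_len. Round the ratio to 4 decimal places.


original_size = n_symbols * orig_bits = 3891 * 8 = 31128 bits
compressed_size = n_symbols * avg_code_len = 3891 * 4.7 = 18287.7 bits
ratio = original_size / compressed_size = 31128 / 18287.7 = 1.7021

Compression ratio = 1.7021


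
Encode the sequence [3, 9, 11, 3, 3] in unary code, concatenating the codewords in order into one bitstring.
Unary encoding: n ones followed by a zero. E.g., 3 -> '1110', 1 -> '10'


Encode each number as n ones followed by a terminating 0:
  3 -> 1110 (4 bits)
  9 -> 1111111110 (10 bits)
  11 -> 111111111110 (12 bits)
  3 -> 1110 (4 bits)
  3 -> 1110 (4 bits)
Total length = 4 + 10 + 12 + 4 + 4 = 34 bits.

Unary([3, 9, 11, 3, 3]) = 1110111111111011111111111011101110 (34 bits)


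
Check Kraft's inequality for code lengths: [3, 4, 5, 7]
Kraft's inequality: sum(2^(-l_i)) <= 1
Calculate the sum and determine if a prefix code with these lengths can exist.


Sum = 2^(-3) + 2^(-4) + 2^(-5) + 2^(-7)
    = 0.125 + 0.0625 + 0.03125 + 0.0078125
    = 29/128 = 0.2265625
Since 0.2265625 <= 1, Kraft's inequality IS satisfied.
A prefix code with these lengths CAN exist.

Kraft sum = 0.2265625. Satisfied.


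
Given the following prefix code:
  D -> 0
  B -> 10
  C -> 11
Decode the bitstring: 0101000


Decoding step by step:
Bits 0 -> D
Bits 10 -> B
Bits 10 -> B
Bits 0 -> D
Bits 0 -> D


Decoded message: DBBDD


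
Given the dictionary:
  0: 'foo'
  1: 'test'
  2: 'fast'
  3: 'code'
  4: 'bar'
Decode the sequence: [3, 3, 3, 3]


Look up each index in the dictionary:
  3 -> 'code'
  3 -> 'code'
  3 -> 'code'
  3 -> 'code'

Decoded: "code code code code"


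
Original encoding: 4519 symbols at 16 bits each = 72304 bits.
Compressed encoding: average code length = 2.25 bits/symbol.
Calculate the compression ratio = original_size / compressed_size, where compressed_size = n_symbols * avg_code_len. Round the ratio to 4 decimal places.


original_size = n_symbols * orig_bits = 4519 * 16 = 72304 bits
compressed_size = n_symbols * avg_code_len = 4519 * 2.25 = 10167.75 bits
ratio = original_size / compressed_size = 72304 / 10167.75 = 7.1111

Compression ratio = 7.1111


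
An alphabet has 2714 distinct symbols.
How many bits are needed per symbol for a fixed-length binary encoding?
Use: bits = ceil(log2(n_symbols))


log2(2714) = 11.4062
Bracket: 2^11 = 2048 < 2714 <= 2^12 = 4096
So ceil(log2(2714)) = 12

bits = ceil(log2(2714)) = ceil(11.4062) = 12 bits


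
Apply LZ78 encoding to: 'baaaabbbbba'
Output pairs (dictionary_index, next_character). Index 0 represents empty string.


LZ78 encoding steps:
Dictionary: {0: ''}
Step 1: w='' (idx 0), next='b' -> output (0, 'b'), add 'b' as idx 1
Step 2: w='' (idx 0), next='a' -> output (0, 'a'), add 'a' as idx 2
Step 3: w='a' (idx 2), next='a' -> output (2, 'a'), add 'aa' as idx 3
Step 4: w='a' (idx 2), next='b' -> output (2, 'b'), add 'ab' as idx 4
Step 5: w='b' (idx 1), next='b' -> output (1, 'b'), add 'bb' as idx 5
Step 6: w='bb' (idx 5), next='a' -> output (5, 'a'), add 'bba' as idx 6


Encoded: [(0, 'b'), (0, 'a'), (2, 'a'), (2, 'b'), (1, 'b'), (5, 'a')]


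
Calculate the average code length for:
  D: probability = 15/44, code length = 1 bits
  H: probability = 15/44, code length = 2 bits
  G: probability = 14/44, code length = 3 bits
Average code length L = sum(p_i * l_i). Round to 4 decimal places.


Weighted contributions p_i * l_i:
  D: (15/44) * 1 = 15/44
  H: (15/44) * 2 = 30/44
  G: (14/44) * 3 = 42/44
Sum = (15 + 30 + 42)/44 = 87/44

L = 87/44 = 1.9773 bits/symbol


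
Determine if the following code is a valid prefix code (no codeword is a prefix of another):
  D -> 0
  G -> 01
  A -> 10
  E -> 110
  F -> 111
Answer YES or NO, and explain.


Checking each pair (does one codeword prefix another?):
  D='0' vs G='01': prefix -- VIOLATION

NO -- this is NOT a valid prefix code. D (0) is a prefix of G (01).


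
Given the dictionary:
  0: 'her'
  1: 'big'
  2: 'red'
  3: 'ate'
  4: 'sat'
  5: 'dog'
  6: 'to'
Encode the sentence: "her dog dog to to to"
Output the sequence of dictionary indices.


Look up each word in the dictionary:
  'her' -> 0
  'dog' -> 5
  'dog' -> 5
  'to' -> 6
  'to' -> 6
  'to' -> 6

Encoded: [0, 5, 5, 6, 6, 6]


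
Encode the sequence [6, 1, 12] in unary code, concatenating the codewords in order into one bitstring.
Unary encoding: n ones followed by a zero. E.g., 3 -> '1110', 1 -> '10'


Encode each number as n ones followed by a terminating 0:
  6 -> 1111110 (7 bits)
  1 -> 10 (2 bits)
  12 -> 1111111111110 (13 bits)
Total length = 7 + 2 + 13 = 22 bits.

Unary([6, 1, 12]) = 1111110101111111111110 (22 bits)


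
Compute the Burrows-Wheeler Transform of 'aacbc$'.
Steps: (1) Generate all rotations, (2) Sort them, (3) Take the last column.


Rotations (sorted):
  0: $aacbc -> last char: c
  1: aacbc$ -> last char: $
  2: acbc$a -> last char: a
  3: bc$aac -> last char: c
  4: c$aacb -> last char: b
  5: cbc$aa -> last char: a


BWT = c$acba
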